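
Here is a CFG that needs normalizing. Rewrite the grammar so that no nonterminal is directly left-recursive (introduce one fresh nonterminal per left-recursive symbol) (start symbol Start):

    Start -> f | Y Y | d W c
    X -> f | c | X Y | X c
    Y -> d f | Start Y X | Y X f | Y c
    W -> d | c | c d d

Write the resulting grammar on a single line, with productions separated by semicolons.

Start -> f | Y Y | d W c; X -> f X1 | c X1; Y -> d f Y1 | Start Y X Y1; W -> d | c | c d d; X1 -> Y X1 | c X1 | epsilon; Y1 -> X f Y1 | c Y1 | epsilon

Left recursion appears on X, Y.
For X: α = {Y, c}, β = {f, c}. Rewrite as X → β X1 and X1 → α X1 | ε.
For Y: α = {X f, c}, β = {d f, Start Y X}. Rewrite as Y → β Y1 and Y1 → α Y1 | ε.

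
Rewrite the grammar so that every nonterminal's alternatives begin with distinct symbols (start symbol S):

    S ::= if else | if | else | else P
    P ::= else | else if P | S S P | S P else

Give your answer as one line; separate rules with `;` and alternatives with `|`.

S ::= if S' | else S''; P ::= else P' | S P''; S' ::= else | eps; S'' ::= eps | P; P' ::= eps | if P; P'' ::= S P | P else

S has alternatives sharing prefix 'if': factor to S → if S' with S' → else | ε.
S has alternatives sharing prefix 'else': factor to S → else S'' with S'' → ε | P.
P has alternatives sharing prefix 'else': factor to P → else P' with P' → ε | if P.
P has alternatives sharing prefix 'S': factor to P → S P'' with P'' → S P | P else.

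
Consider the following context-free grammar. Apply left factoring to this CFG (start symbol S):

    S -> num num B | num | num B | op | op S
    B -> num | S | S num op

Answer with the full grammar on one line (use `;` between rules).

S has alternatives sharing prefix 'num': factor to S → num S' with S' → num B | ε | B.
S has alternatives sharing prefix 'op': factor to S → op S'' with S'' → ε | S.
B has alternatives sharing prefix 'S': factor to B → S B' with B' → ε | num op.

S -> num S' | op S''; B -> num | S B'; S' -> num B | ε | B; S'' -> ε | S; B' -> ε | num op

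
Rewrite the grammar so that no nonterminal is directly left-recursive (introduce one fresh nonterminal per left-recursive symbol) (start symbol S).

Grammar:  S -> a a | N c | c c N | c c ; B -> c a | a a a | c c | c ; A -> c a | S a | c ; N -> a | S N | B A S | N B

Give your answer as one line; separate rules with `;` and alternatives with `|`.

S -> a a | N c | c c N | c c; B -> c a | a a a | c c | c; A -> c a | S a | c; N -> a N' | S N N' | B A S N'; N' -> B N' | ε

Directly left-recursive nonterminal: N.
For N: α = {B}, β = {a, S N, B A S}. Rewrite as N → β N' and N' → α N' | ε.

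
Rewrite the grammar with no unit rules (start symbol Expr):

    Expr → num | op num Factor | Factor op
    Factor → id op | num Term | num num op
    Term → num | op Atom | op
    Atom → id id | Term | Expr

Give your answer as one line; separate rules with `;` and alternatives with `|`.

Expr → num | op num Factor | Factor op; Factor → id op | num Term | num num op; Term → num | op Atom | op; Atom → num | op Atom | op | id id | op num Factor | Factor op

Unit pairs: Atom ⇒* {Expr, Term}.
Replace each nonterminal's rules with the union of the non-unit rules of every nonterminal it unit-derives.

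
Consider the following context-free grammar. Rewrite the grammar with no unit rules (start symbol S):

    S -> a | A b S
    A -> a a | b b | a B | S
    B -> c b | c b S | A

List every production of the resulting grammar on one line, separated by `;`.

Unit pairs: A ⇒* {S}; B ⇒* {A, S}.
For each unit pair (A, B), copy every non-unit production of B to A, then drop all unit productions.

S -> a | A b S; A -> a | A b S | a a | b b | a B; B -> c b | c b S | a | A b S | a a | b b | a B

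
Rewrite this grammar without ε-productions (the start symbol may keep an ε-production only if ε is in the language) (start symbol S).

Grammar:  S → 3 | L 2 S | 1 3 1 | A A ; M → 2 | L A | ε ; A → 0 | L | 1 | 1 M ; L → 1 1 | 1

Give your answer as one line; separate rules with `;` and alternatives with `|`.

Nullable set = {M}.
ε ∉ L(G), so no ε-production is kept.

S → 3 | L 2 S | 1 3 1 | A A; M → 2 | L A; A → 0 | L | 1 | 1 M; L → 1 1 | 1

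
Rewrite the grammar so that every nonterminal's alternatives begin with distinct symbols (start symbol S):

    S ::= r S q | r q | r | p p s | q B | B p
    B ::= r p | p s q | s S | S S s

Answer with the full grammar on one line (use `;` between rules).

S has alternatives sharing prefix 'r': factor to S → r S' with S' → S q | q | ε.

S ::= p p s | q B | B p | r S'; B ::= r p | p s q | s S | S S s; S' ::= S q | q | epsilon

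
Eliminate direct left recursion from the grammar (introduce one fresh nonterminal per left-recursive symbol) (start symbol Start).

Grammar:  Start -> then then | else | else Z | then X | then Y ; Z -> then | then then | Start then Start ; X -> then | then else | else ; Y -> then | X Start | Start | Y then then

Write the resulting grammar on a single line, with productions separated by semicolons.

Directly left-recursive nonterminal: Y.
For Y: α = {then then}, β = {then, X Start, Start}. Rewrite as Y → β Y1 and Y1 → α Y1 | ε.

Start -> then then | else | else Z | then X | then Y; Z -> then | then then | Start then Start; X -> then | then else | else; Y -> then Y1 | X Start Y1 | Start Y1; Y1 -> then then Y1 | epsilon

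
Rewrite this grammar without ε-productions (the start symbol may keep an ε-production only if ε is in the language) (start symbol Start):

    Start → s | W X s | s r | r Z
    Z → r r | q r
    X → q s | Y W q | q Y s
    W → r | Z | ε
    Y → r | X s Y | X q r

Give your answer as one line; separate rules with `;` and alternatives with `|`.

The nullable symbols are {W}.
ε ∉ L(G), so no ε-production is kept.
Add the nullable-subset variants: Start → W X s gives W X s | X s. X → Y W q gives Y W q | Y q.

Start → s | W X s | X s | s r | r Z; Z → r r | q r; X → q s | Y W q | Y q | q Y s; W → r | Z; Y → r | X s Y | X q r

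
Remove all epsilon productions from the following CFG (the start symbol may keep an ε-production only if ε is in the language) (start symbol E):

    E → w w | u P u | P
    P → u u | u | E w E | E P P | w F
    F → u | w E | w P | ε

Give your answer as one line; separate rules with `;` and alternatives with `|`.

The nullable symbols are {F}.
ε ∉ L(G), so no ε-production is kept.
Expand every rule over subsets of its nullable positions: P → w F gives w F | w.

E → w w | u P u | P; P → u u | u | E w E | E P P | w F | w; F → u | w E | w P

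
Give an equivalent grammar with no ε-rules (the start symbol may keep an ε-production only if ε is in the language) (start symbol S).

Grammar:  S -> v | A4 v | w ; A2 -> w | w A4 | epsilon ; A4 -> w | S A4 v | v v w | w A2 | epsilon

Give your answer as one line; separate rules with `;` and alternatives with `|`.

S -> v | A4 v | w; A2 -> w | w A4; A4 -> w | S A4 v | S v | v v w | w A2

Nullable set = {A2, A4}.
ε ∉ L(G), so no ε-production is kept.
Expand every rule over subsets of its nullable positions: A4 → S A4 v gives S A4 v | S v.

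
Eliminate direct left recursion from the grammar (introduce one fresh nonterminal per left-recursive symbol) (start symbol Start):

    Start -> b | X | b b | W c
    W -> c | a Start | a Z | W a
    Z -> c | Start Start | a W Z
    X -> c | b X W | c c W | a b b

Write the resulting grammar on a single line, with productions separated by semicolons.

W is directly left-recursive.
For W: α = {a}, β = {c, a Start, a Z}. Rewrite as W → β W1 and W1 → α W1 | ε.

Start -> b | X | b b | W c; W -> c W1 | a Start W1 | a Z W1; Z -> c | Start Start | a W Z; X -> c | b X W | c c W | a b b; W1 -> a W1 | eps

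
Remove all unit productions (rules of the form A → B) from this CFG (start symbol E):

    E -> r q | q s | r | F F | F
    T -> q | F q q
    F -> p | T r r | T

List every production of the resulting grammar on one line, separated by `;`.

Unit pairs: E ⇒* {F, T}; F ⇒* {T}.
Replace each nonterminal's rules with the union of the non-unit rules of every nonterminal it unit-derives.

E -> r q | q s | r | F F | p | T r r | q | F q q; T -> q | F q q; F -> p | T r r | q | F q q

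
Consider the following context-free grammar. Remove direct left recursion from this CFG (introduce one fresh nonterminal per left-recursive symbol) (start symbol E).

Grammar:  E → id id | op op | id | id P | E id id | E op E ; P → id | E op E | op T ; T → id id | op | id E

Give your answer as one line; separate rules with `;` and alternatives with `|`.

Directly left-recursive nonterminal: E.
For E: α = {id id, op E}, β = {id id, op op, id, id P}. Rewrite as E → β E' and E' → α E' | ε.

E → id id E' | op op E' | id E' | id P E'; P → id | E op E | op T; T → id id | op | id E; E' → id id E' | op E E' | ε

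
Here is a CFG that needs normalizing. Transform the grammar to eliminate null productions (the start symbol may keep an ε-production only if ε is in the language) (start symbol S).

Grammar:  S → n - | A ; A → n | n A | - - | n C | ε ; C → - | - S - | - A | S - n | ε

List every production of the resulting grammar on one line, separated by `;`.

S → n - | A | ε; A → n | n A | - - | n C; C → - | - S - | - - | - A | S - n | - n

The nullable symbols are {A, C, S}.
ε ∈ L(G) since S is nullable, so keep S → ε.
For each production, add variants omitting each subset of nullable occurrences: C → - S - gives - S - | - -. C → S - n gives S - n | - n.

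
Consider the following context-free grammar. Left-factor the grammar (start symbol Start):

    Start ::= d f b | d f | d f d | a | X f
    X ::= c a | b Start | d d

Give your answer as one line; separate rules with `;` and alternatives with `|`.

Start ::= a | X f | d f Start1; X ::= c a | b Start | d d; Start1 ::= b | ε | d

Start has alternatives sharing prefix 'd f': factor to Start → d f Start1 with Start1 → b | ε | d.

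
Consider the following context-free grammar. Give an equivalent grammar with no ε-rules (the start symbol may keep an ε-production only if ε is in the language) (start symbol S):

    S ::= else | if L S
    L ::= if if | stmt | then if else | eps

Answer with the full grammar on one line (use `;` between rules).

Nullable set = {L}.
ε ∉ L(G), so no ε-production is kept.
Expand every rule over subsets of its nullable positions: S → if L S gives if L S | if S.

S ::= else | if L S | if S; L ::= if if | stmt | then if else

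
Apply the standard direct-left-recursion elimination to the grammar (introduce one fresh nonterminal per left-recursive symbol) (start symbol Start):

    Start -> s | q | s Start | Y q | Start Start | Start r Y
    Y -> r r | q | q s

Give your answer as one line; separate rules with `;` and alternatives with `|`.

Start -> s Start1 | q Start1 | s Start Start1 | Y q Start1; Y -> r r | q | q s; Start1 -> Start Start1 | r Y Start1 | ε

Directly left-recursive nonterminal: Start.
For Start: α = {Start, r Y}, β = {s, q, s Start, Y q}. Rewrite as Start → β Start1 and Start1 → α Start1 | ε.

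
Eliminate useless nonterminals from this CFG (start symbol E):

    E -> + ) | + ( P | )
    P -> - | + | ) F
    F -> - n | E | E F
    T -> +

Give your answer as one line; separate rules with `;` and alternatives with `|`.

E -> + ) | + ( P | ); P -> - | + | ) F; F -> - n | E | E F

Generating nonterminals: {E, F, P, T}.
Reachable from E after that: {E, F, P}.
Removed useless symbols: {T} and every production mentioning them.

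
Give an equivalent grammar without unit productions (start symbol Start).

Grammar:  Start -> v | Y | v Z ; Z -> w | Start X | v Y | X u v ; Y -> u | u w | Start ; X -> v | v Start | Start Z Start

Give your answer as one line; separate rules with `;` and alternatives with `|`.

Unit pairs: Start ⇒* {Y}; Y ⇒* {Start}.
Replace each nonterminal's rules with the union of the non-unit rules of every nonterminal it unit-derives.

Start -> v | v Z | u | u w; Z -> w | Start X | v Y | X u v; Y -> v | v Z | u | u w; X -> v | v Start | Start Z Start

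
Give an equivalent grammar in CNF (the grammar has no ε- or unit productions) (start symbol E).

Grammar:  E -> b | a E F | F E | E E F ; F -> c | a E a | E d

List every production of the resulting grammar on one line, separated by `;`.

Introduce a nonterminal for each terminal appearing in a rule of length ≥ 2: X1 → a, X2 → d.
Binarize each right-hand side of length ≥ 3 by chaining fresh nonterminals (Y1, Y2, …): affected rules were E → X1 E F; E → E E F; F → X1 E X1.

E -> b | X1 Y1 | F E | E Y2; F -> c | X1 Y3 | E X2; X1 -> a; X2 -> d; Y1 -> E F; Y2 -> E F; Y3 -> E X1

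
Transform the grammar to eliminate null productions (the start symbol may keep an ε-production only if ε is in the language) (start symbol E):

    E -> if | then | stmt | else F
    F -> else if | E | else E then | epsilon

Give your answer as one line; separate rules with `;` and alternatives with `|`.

E -> if | then | stmt | else F | else; F -> else if | E | else E then

Nullable nonterminals: {F}.
ε ∉ L(G), so no ε-production is kept.
For each production, add variants omitting each subset of nullable occurrences: E → else F gives else F | else.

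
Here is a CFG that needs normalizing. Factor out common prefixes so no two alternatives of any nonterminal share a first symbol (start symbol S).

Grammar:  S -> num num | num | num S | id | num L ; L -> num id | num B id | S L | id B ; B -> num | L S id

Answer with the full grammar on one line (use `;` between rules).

S -> id | num S'; L -> S L | id B | num L'; B -> num | L S id; S' -> num | epsilon | S | L; L' -> id | B id

S has alternatives sharing prefix 'num': factor to S → num S' with S' → num | ε | S | L.
L has alternatives sharing prefix 'num': factor to L → num L' with L' → id | B id.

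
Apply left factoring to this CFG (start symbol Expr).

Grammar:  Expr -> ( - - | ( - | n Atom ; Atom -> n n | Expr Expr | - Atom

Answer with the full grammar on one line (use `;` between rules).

Expr -> n Atom | ( - Expr1; Atom -> n n | Expr Expr | - Atom; Expr1 -> - | ε

Expr has alternatives sharing prefix '( -': factor to Expr → ( - Expr1 with Expr1 → - | ε.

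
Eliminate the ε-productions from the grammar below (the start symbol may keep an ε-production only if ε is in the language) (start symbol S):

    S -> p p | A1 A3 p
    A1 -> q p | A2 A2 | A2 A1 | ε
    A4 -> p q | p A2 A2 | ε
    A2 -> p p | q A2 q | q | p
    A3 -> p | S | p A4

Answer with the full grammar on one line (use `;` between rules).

Nullable nonterminals: {A1, A4}.
ε ∉ L(G), so no ε-production is kept.
Expand every rule over subsets of its nullable positions: S → A1 A3 p gives A1 A3 p | A3 p. A1 → A2 A1 gives A2 A1 | A2.

S -> p p | A1 A3 p | A3 p; A1 -> q p | A2 A2 | A2 A1 | A2; A4 -> p q | p A2 A2; A2 -> p p | q A2 q | q | p; A3 -> p | S | p A4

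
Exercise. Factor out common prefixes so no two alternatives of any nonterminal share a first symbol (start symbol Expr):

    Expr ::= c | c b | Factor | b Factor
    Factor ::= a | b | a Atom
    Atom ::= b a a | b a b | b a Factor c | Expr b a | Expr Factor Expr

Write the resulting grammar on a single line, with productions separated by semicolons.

Expr has alternatives sharing prefix 'c': factor to Expr → c Expr1 with Expr1 → ε | b.
Factor has alternatives sharing prefix 'a': factor to Factor → a Factor1 with Factor1 → ε | Atom.
Atom has alternatives sharing prefix 'b a': factor to Atom → b a Atom1 with Atom1 → a | b | Factor c.
Atom has alternatives sharing prefix 'Expr': factor to Atom → Expr Atom2 with Atom2 → b a | Factor Expr.

Expr ::= Factor | b Factor | c Expr1; Factor ::= b | a Factor1; Atom ::= b a Atom1 | Expr Atom2; Expr1 ::= eps | b; Factor1 ::= eps | Atom; Atom1 ::= a | b | Factor c; Atom2 ::= b a | Factor Expr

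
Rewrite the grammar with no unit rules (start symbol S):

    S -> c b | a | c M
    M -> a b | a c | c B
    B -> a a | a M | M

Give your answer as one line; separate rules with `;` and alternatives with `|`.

Unit pairs: B ⇒* {M}.
For every A with A ⇒* B via unit rules, add B's non-unit alternatives to A; then delete every rule of the form X → Y.

S -> c b | a | c M; M -> a b | a c | c B; B -> a a | a M | a b | a c | c B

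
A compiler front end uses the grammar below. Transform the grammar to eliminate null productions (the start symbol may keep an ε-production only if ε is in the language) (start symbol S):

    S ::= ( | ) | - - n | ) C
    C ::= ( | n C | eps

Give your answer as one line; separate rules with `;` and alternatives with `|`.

The nullable symbols are {C}.
ε ∉ L(G), so no ε-production is kept.
Expand every rule over subsets of its nullable positions: C → n C gives n C | n.

S ::= ( | ) | - - n | ) C; C ::= ( | n C | n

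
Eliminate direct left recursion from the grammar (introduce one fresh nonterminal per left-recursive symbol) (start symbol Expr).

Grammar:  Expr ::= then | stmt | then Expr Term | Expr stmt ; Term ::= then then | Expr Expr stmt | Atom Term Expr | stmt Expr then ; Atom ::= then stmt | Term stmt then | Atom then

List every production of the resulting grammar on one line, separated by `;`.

Expr, Atom are directly left-recursive.
For Expr: α = {stmt}, β = {then, stmt, then Expr Term}. Rewrite as Expr → β Expr1 and Expr1 → α Expr1 | ε.
For Atom: α = {then}, β = {then stmt, Term stmt then}. Rewrite as Atom → β Atom1 and Atom1 → α Atom1 | ε.

Expr ::= then Expr1 | stmt Expr1 | then Expr Term Expr1; Term ::= then then | Expr Expr stmt | Atom Term Expr | stmt Expr then; Atom ::= then stmt Atom1 | Term stmt then Atom1; Expr1 ::= stmt Expr1 | ε; Atom1 ::= then Atom1 | ε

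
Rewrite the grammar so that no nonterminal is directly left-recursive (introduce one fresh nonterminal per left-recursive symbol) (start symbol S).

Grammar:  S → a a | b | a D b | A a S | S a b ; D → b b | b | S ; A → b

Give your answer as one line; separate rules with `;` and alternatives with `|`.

S → a a S' | b S' | a D b S' | A a S S'; D → b b | b | S; A → b; S' → a b S' | ε

Left recursion appears on S.
For S: α = {a b}, β = {a a, b, a D b, A a S}. Rewrite as S → β S' and S' → α S' | ε.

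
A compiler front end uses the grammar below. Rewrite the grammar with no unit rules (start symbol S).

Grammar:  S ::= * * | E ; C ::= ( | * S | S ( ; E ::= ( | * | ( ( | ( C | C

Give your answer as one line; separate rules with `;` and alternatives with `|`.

S ::= ( | * | ( ( | ( C | * S | S ( | * *; C ::= ( | * S | S (; E ::= ( | * | ( ( | ( C | * S | S (

Unit pairs: E ⇒* {C}; S ⇒* {C, E}.
For each unit pair (A, B), copy every non-unit production of B to A, then drop all unit productions.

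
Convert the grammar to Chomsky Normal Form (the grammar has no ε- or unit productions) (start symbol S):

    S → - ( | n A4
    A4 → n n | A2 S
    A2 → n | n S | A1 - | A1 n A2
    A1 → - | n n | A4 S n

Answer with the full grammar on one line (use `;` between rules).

Introduce a nonterminal for each terminal appearing in a rule of length ≥ 2: X1 → -, X2 → (, X3 → n.
Binarize each right-hand side of length ≥ 3 by chaining fresh nonterminals (Y1, Y2, …): affected rules were A2 → A1 X3 A2; A1 → A4 S X3.

S → X1 X2 | X3 A4; A4 → X3 X3 | A2 S; A2 → n | X3 S | A1 X1 | A1 Y1; A1 → - | X3 X3 | A4 Y2; X1 → -; X2 → (; X3 → n; Y1 → X3 A2; Y2 → S X3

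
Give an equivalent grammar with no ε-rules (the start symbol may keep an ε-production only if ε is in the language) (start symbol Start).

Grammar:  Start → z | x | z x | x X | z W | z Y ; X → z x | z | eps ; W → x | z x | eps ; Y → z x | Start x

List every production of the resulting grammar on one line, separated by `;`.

Nullable set = {W, X}.
ε ∉ L(G), so no ε-production is kept.

Start → z | x | z x | x X | z W | z Y; X → z x | z; W → x | z x; Y → z x | Start x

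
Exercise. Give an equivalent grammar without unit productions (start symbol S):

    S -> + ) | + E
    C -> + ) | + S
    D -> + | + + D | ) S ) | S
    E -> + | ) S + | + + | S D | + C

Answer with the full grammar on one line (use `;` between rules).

Unit pairs: D ⇒* {S}.
For every A with A ⇒* B via unit rules, add B's non-unit alternatives to A; then delete every rule of the form X → Y.

S -> + ) | + E; C -> + ) | + S; D -> + ) | + E | + | + + D | ) S ); E -> + | ) S + | + + | S D | + C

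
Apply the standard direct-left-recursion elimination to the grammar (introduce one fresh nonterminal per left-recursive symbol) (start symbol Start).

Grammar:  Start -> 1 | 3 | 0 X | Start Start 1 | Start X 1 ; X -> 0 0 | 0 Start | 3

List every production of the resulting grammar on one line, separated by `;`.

Start -> 1 Start1 | 3 Start1 | 0 X Start1; X -> 0 0 | 0 Start | 3; Start1 -> Start 1 Start1 | X 1 Start1 | ε

Start is directly left-recursive.
For Start: α = {Start 1, X 1}, β = {1, 3, 0 X}. Rewrite as Start → β Start1 and Start1 → α Start1 | ε.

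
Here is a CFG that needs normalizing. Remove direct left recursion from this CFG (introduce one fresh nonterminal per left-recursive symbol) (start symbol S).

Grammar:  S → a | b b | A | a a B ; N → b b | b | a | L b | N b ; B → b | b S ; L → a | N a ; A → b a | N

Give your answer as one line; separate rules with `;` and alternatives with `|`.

S → a | b b | A | a a B; N → b b N' | b N' | a N' | L b N'; B → b | b S; L → a | N a; A → b a | N; N' → b N' | eps

Directly left-recursive nonterminal: N.
For N: α = {b}, β = {b b, b, a, L b}. Rewrite as N → β N' and N' → α N' | ε.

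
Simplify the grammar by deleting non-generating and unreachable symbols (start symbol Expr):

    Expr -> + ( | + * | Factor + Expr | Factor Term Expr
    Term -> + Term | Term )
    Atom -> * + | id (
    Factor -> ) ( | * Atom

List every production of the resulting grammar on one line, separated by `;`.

Expr -> + ( | + * | Factor + Expr; Atom -> * + | id (; Factor -> ) ( | * Atom

Generating nonterminals: {Atom, Expr, Factor}.
Reachable from Expr after that: {Atom, Expr, Factor}.
Removed useless symbols: {Term} and every production mentioning them.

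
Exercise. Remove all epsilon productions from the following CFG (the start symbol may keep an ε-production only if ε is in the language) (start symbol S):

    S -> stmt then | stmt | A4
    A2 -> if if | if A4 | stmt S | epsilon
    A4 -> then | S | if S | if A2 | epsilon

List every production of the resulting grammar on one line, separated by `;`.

The nullable symbols are {A2, A4, S}.
ε ∈ L(G) since S is nullable, so keep S → ε.
For each production, add variants omitting each subset of nullable occurrences: A2 → if A4 gives if A4 | if. A2 → stmt S gives stmt S | stmt. A4 → if S gives if S | if.

S -> stmt then | stmt | A4 | epsilon; A2 -> if if | if A4 | if | stmt S | stmt; A4 -> then | S | if S | if | if A2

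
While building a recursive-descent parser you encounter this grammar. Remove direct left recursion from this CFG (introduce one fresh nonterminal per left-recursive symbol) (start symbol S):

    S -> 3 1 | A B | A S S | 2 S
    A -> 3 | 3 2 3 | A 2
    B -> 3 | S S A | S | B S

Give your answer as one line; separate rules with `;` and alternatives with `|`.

A, B are directly left-recursive.
For A: α = {2}, β = {3, 3 2 3}. Rewrite as A → β A' and A' → α A' | ε.
For B: α = {S}, β = {3, S S A, S}. Rewrite as B → β B' and B' → α B' | ε.

S -> 3 1 | A B | A S S | 2 S; A -> 3 A' | 3 2 3 A'; B -> 3 B' | S S A B' | S B'; A' -> 2 A' | ε; B' -> S B' | ε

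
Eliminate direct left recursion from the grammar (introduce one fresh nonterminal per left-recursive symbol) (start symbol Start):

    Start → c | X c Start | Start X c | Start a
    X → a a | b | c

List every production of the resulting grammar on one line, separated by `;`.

Left recursion appears on Start.
For Start: α = {X c, a}, β = {c, X c Start}. Rewrite as Start → β Start1 and Start1 → α Start1 | ε.

Start → c Start1 | X c Start Start1; X → a a | b | c; Start1 → X c Start1 | a Start1 | ε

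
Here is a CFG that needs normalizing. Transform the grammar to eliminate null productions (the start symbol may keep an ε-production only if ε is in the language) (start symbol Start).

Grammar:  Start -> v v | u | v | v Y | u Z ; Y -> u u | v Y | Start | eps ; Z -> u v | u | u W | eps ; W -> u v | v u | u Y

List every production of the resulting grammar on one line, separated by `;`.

Nullable nonterminals: {Y, Z}.
ε ∉ L(G), so no ε-production is kept.
For each production, add variants omitting each subset of nullable occurrences: Y → v Y gives v Y | v. W → u Y gives u Y | u.

Start -> v v | u | v | v Y | u Z; Y -> u u | v Y | v | Start; Z -> u v | u | u W; W -> u v | v u | u Y | u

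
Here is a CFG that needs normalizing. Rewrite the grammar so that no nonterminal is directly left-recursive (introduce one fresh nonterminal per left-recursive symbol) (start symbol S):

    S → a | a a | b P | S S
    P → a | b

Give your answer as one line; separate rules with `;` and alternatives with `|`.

S is directly left-recursive.
For S: α = {S}, β = {a, a a, b P}. Rewrite as S → β S' and S' → α S' | ε.

S → a S' | a a S' | b P S'; P → a | b; S' → S S' | ε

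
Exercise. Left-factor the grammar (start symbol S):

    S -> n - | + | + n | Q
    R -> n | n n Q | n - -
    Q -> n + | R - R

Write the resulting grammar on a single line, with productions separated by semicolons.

S -> n - | Q | + S'; R -> n R'; Q -> n + | R - R; S' -> epsilon | n; R' -> epsilon | n Q | - -

S has alternatives sharing prefix '+': factor to S → + S' with S' → ε | n.
R has alternatives sharing prefix 'n': factor to R → n R' with R' → ε | n Q | - -.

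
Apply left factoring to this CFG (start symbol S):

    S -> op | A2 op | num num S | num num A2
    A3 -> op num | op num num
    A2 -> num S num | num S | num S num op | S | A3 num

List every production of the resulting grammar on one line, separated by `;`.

S -> op | A2 op | num num S'; A3 -> op num A3'; A2 -> S | A3 num | num S A2'; S' -> S | A2; A3' -> ε | num; A2' -> ε | num A2''; A2'' -> ε | op

S has alternatives sharing prefix 'num num': factor to S → num num S' with S' → S | A2.
A3 has alternatives sharing prefix 'op num': factor to A3 → op num A3' with A3' → ε | num.
A2 has alternatives sharing prefix 'num S': factor to A2 → num S A2' with A2' → num | ε | num op.
A2' has alternatives sharing prefix 'num': factor to A2' → num A2'' with A2'' → ε | op.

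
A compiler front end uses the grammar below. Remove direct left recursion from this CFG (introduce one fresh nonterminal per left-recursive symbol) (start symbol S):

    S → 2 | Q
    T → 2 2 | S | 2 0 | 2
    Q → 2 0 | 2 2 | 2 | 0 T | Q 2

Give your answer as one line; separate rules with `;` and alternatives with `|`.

Q is directly left-recursive.
For Q: α = {2}, β = {2 0, 2 2, 2, 0 T}. Rewrite as Q → β Q' and Q' → α Q' | ε.

S → 2 | Q; T → 2 2 | S | 2 0 | 2; Q → 2 0 Q' | 2 2 Q' | 2 Q' | 0 T Q'; Q' → 2 Q' | ε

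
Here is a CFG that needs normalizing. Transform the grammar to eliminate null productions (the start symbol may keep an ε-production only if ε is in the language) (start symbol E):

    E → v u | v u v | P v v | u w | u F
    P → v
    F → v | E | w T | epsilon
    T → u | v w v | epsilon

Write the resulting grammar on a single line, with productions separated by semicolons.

E → v u | v u v | P v v | u w | u F | u; P → v; F → v | E | w T | w; T → u | v w v

The nullable symbols are {F, T}.
ε ∉ L(G), so no ε-production is kept.
Expand every rule over subsets of its nullable positions: E → u F gives u F | u. F → w T gives w T | w.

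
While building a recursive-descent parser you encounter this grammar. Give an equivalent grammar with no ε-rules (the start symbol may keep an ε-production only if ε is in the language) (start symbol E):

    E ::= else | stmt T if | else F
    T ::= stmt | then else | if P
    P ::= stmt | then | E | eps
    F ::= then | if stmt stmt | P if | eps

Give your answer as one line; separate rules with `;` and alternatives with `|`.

E ::= else | stmt T if | else F; T ::= stmt | then else | if P | if; P ::= stmt | then | E; F ::= then | if stmt stmt | P if | if

The nullable symbols are {F, P}.
ε ∉ L(G), so no ε-production is kept.
For each production, add variants omitting each subset of nullable occurrences: T → if P gives if P | if. F → P if gives P if | if.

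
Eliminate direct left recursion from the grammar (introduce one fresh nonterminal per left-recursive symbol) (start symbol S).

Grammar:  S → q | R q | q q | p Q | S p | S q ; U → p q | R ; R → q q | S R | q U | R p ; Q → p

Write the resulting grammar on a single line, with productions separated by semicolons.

Directly left-recursive nonterminals: S, R.
For S: α = {p, q}, β = {q, R q, q q, p Q}. Rewrite as S → β S' and S' → α S' | ε.
For R: α = {p}, β = {q q, S R, q U}. Rewrite as R → β R' and R' → α R' | ε.

S → q S' | R q S' | q q S' | p Q S'; U → p q | R; R → q q R' | S R R' | q U R'; Q → p; S' → p S' | q S' | ε; R' → p R' | ε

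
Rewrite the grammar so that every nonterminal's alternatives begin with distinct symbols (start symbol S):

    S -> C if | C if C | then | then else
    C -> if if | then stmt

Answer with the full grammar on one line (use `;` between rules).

S has alternatives sharing prefix 'C if': factor to S → C if S' with S' → ε | C.
S has alternatives sharing prefix 'then': factor to S → then S'' with S'' → ε | else.

S -> C if S' | then S''; C -> if if | then stmt; S' -> ε | C; S'' -> ε | else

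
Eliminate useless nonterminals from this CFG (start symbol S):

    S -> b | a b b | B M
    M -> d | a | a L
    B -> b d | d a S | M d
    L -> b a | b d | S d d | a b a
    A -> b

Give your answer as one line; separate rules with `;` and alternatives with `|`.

Generating nonterminals: {A, B, L, M, S}.
Reachable from S after that: {B, L, M, S}.
Removed useless symbols: {A} and every production mentioning them.

S -> b | a b b | B M; M -> d | a | a L; B -> b d | d a S | M d; L -> b a | b d | S d d | a b a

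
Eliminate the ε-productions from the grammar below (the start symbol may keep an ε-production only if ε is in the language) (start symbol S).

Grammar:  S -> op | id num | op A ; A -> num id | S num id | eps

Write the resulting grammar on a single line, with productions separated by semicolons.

S -> op | id num | op A; A -> num id | S num id

Nullable nonterminals: {A}.
ε ∉ L(G), so no ε-production is kept.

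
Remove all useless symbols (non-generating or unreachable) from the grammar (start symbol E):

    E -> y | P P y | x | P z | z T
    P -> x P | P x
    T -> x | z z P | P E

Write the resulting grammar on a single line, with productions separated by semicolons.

E -> y | x | z T; T -> x

Generating nonterminals: {E, T}.
Reachable from E after that: {E, T}.
Removed useless symbols: {P} and every production mentioning them.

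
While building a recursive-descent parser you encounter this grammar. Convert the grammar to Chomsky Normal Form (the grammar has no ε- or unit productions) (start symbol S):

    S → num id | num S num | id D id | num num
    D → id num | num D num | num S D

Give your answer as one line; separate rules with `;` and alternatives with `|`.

S → X1 X2 | X1 Y1 | X2 Y2 | X1 X1; D → X2 X1 | X1 Y3 | X1 Y4; X1 → num; X2 → id; Y1 → S X1; Y2 → D X2; Y3 → D X1; Y4 → S D

Introduce a nonterminal for each terminal appearing in a rule of length ≥ 2: X1 → num, X2 → id.
Binarize each right-hand side of length ≥ 3 by chaining fresh nonterminals (Y1, Y2, …): affected rules were S → X1 S X1; S → X2 D X2; D → X1 D X1; D → X1 S D.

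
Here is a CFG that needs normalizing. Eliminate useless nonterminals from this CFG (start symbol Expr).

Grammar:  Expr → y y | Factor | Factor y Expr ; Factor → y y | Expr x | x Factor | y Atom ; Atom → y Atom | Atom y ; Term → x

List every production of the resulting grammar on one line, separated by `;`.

Expr → y y | Factor | Factor y Expr; Factor → y y | Expr x | x Factor

Generating nonterminals: {Expr, Factor, Term}.
Reachable from Expr after that: {Expr, Factor}.
Removed useless symbols: {Atom, Term} and every production mentioning them.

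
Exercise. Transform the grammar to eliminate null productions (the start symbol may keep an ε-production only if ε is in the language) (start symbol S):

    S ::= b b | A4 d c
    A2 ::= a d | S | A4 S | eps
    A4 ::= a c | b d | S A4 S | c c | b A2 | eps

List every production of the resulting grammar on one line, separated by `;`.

Nullable set = {A2, A4}.
ε ∉ L(G), so no ε-production is kept.
Add the nullable-subset variants: S → A4 d c gives A4 d c | d c. A4 → S A4 S gives S A4 S | S S. A4 → b A2 gives b A2 | b.

S ::= b b | A4 d c | d c; A2 ::= a d | S | A4 S; A4 ::= a c | b d | S A4 S | S S | c c | b A2 | b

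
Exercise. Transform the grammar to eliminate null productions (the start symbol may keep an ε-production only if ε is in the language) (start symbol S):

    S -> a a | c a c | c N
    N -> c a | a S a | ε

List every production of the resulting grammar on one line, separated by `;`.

Nullable nonterminals: {N}.
ε ∉ L(G), so no ε-production is kept.
Add the nullable-subset variants: S → c N gives c N | c.

S -> a a | c a c | c N | c; N -> c a | a S a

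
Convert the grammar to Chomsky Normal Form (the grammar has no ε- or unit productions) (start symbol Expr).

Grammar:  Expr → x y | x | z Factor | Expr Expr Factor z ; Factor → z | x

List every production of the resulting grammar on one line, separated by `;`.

Expr → X1 X2 | x | X3 Factor | Expr Y1; Factor → z | x; X1 → x; X2 → y; X3 → z; Y1 → Expr Y2; Y2 → Factor X3

Introduce a nonterminal for each terminal appearing in a rule of length ≥ 2: X1 → x, X2 → y, X3 → z.
Binarize each right-hand side of length ≥ 3 by chaining fresh nonterminals (Y1, Y2, …): affected rules were Expr → Expr Expr Factor X3.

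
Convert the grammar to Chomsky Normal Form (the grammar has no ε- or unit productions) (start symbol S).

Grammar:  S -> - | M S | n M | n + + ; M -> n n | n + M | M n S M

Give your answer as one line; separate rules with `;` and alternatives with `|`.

S -> - | M S | X1 M | X1 Y1; M -> X1 X1 | X1 Y2 | M Y3; X1 -> n; X2 -> +; Y1 -> X2 X2; Y2 -> X2 M; Y3 -> X1 Y4; Y4 -> S M

Introduce a nonterminal for each terminal appearing in a rule of length ≥ 2: X1 → n, X2 → +.
Binarize each right-hand side of length ≥ 3 by chaining fresh nonterminals (Y1, Y2, …): affected rules were S → X1 X2 X2; M → X1 X2 M; M → M X1 S M.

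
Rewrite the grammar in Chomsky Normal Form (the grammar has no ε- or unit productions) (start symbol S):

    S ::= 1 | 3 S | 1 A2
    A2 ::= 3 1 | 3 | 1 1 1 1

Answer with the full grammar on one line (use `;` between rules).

S ::= 1 | X1 S | X2 A2; A2 ::= X1 X2 | 3 | X2 Y1; X1 ::= 3; X2 ::= 1; Y1 ::= X2 Y2; Y2 ::= X2 X2

Introduce a nonterminal for each terminal appearing in a rule of length ≥ 2: X1 → 3, X2 → 1.
Binarize each right-hand side of length ≥ 3 by chaining fresh nonterminals (Y1, Y2, …): affected rules were A2 → X2 X2 X2 X2.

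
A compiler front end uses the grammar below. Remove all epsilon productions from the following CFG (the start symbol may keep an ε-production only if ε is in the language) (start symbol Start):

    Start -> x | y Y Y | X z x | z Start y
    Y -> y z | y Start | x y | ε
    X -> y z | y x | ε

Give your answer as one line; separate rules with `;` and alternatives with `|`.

The nullable symbols are {X, Y}.
ε ∉ L(G), so no ε-production is kept.
For each production, add variants omitting each subset of nullable occurrences: Start → y Y Y gives y Y Y | y Y | y. Start → X z x gives X z x | z x.

Start -> x | y Y Y | y Y | y | X z x | z x | z Start y; Y -> y z | y Start | x y; X -> y z | y x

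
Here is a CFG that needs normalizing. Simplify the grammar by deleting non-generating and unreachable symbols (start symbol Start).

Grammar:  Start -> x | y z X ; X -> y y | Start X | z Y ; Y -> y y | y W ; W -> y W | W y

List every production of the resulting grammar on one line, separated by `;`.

Start -> x | y z X; X -> y y | Start X | z Y; Y -> y y

Generating nonterminals: {Start, X, Y}.
Reachable from Start after that: {Start, X, Y}.
Removed useless symbols: {W} and every production mentioning them.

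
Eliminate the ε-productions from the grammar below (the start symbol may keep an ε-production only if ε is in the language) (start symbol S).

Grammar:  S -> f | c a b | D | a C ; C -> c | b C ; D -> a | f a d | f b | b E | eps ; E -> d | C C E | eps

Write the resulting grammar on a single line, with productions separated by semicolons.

S -> f | c a b | D | a C | eps; C -> c | b C; D -> a | f a d | f b | b E | b; E -> d | C C E | C C

Nullable set = {D, E, S}.
ε ∈ L(G) since S is nullable, so keep S → ε.
Expand every rule over subsets of its nullable positions: D → b E gives b E | b. E → C C E gives C C E | C C.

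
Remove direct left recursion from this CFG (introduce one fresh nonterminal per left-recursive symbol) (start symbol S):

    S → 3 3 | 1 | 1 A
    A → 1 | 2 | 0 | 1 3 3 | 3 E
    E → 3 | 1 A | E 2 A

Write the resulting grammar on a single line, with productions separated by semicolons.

Left recursion appears on E.
For E: α = {2 A}, β = {3, 1 A}. Rewrite as E → β E' and E' → α E' | ε.

S → 3 3 | 1 | 1 A; A → 1 | 2 | 0 | 1 3 3 | 3 E; E → 3 E' | 1 A E'; E' → 2 A E' | ε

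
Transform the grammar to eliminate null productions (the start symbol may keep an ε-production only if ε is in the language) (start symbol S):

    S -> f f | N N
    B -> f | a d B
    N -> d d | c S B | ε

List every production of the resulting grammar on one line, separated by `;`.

S -> f f | N N | N | ε; B -> f | a d B; N -> d d | c S B | c B

Nullable set = {N, S}.
ε ∈ L(G) since S is nullable, so keep S → ε.
For each production, add variants omitting each subset of nullable occurrences: S → N N gives N N | N. N → c S B gives c S B | c B.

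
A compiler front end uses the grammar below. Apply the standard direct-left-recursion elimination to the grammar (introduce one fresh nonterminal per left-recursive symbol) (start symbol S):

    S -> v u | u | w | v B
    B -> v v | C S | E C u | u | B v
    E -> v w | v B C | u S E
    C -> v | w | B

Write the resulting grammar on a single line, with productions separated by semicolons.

B is directly left-recursive.
For B: α = {v}, β = {v v, C S, E C u, u}. Rewrite as B → β B' and B' → α B' | ε.

S -> v u | u | w | v B; B -> v v B' | C S B' | E C u B' | u B'; E -> v w | v B C | u S E; C -> v | w | B; B' -> v B' | ε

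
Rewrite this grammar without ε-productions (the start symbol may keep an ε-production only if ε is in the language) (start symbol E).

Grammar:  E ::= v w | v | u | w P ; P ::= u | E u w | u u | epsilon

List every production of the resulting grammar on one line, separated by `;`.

Nullable set = {P}.
ε ∉ L(G), so no ε-production is kept.
Add the nullable-subset variants: E → w P gives w P | w.

E ::= v w | v | u | w P | w; P ::= u | E u w | u u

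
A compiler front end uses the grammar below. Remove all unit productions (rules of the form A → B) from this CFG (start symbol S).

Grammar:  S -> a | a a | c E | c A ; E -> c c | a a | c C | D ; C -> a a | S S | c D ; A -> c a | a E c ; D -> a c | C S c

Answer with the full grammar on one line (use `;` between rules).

S -> a | a a | c E | c A; E -> c c | a a | c C | a c | C S c; C -> a a | S S | c D; A -> c a | a E c; D -> a c | C S c

Unit pairs: E ⇒* {D}.
Replace each nonterminal's rules with the union of the non-unit rules of every nonterminal it unit-derives.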